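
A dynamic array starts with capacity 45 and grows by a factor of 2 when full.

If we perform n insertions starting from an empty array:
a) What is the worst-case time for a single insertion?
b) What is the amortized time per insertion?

(a) Worst-case single insertion: O(n) -- when the array is full at capacity c, the resize copies all c elements, and c can be Theta(n).
(b) Resizes happen at sizes 45, 90, 180, ... Total copy cost for n insertions: 45 + 90 + ... = O(n) (geometric series with ratio 1/2). Amortized cost per insertion: O(n)/n = O(1).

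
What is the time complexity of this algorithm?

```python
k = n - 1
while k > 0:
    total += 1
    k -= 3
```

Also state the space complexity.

Time complexity: O(n).
Space complexity: O(1).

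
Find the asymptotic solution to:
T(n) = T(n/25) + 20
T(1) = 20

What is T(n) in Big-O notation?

Each step divides n by 25 and adds 20. After log_25(n) steps, T(n) = O(log n).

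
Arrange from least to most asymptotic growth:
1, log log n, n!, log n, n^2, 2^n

Ordered by growth rate: 1 < log log n < log n < n^2 < 2^n < n!.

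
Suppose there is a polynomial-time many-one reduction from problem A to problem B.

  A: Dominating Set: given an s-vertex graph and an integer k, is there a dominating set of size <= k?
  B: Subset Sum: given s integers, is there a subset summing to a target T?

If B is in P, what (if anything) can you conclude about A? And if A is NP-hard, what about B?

A poly-time reduction A <=_p B means any A-instance can be transformed to a B-instance in poly time.
If B is in P: compose the reduction with B's poly-time algorithm to solve A in poly time, so A is in P.
If A is NP-hard: every NP problem reduces to A, which reduces to B; composing reductions, every NP problem reduces to B, so B is NP-hard.
(Here in fact A is NP-complete and B is NP-complete.)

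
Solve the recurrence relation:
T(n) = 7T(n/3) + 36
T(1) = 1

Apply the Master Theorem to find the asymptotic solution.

a=7, b=3, f(n)=36. log_3(7) = 1.771. Case 1 of Master Theorem: T(n) = O(n^1.771).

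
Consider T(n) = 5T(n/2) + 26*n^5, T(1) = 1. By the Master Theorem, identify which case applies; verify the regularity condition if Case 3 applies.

a=5, b=2, f(n)=26*n^5.
log_2(5) = 2.322 < 5.
f(n) = Omega(n^(2.322+epsilon)) for some epsilon > 0, so Case 3 is the candidate.
Regularity: a*f(n/b) = 5*26*(n/2)^5 = (5/32)*26*n^5 <= c*f(n) with c = 5/32 < 1. Satisfied.
Case 3: T(n) = Theta(n^5).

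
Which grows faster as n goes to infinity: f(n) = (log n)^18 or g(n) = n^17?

g(n) = n^17 grows faster: any positive polynomial dominates any polylog.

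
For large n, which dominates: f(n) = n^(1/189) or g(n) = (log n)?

f(n) = n^(1/189) grows faster: any positive power of n dominates any polylog.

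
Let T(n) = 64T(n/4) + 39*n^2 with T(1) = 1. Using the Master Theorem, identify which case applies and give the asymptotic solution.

a=64, b=4, f(n)=39*n^2.
log_4(64) = 3 > 2.
Since f(n) = O(n^2) is polynomially smaller than n^3, Case 1 applies.
T(n) = Theta(n^3).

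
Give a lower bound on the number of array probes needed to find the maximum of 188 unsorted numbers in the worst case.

Adversary: any unprobed cell could hold a value larger than everything seen so far. If fewer than 188 cells are probed, the adversary places the max in an unprobed cell. So all 188 cells must be examined; together with 188-1 comparisons this is tight.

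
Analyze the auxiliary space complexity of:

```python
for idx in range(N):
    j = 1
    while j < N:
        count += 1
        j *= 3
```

Space complexity: O(1).
Only a constant amount of auxiliary storage is used; nothing grows with n.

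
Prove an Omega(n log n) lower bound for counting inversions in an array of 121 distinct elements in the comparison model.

Decision-tree argument: at any leaf, the comparisons made (with transitivity) must totally order all 121 elements -- otherwise some pair (i,j) is unordered, and an adversary can present two inputs agreeing on every comparison made but with that pair flipped, changing the inversion count by 1, so the leaf's output is wrong on one of them. Hence the tree has >= 121! leaves and height >= log_2(121!) = Omega(n log n). Modified merge sort achieves O(n log n).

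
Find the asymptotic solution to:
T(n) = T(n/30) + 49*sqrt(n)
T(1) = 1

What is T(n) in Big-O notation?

Each level contributes sqrt(n/30^k). Geometric series with ratio 1/sqrt(30) < 1 sums to O(sqrt(n)).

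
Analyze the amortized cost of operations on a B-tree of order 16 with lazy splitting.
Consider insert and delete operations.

In a B-tree of order 16, a node splits when it has 16 keys. With lazy splitting, we use potential Phi = number of full nodes + number of near-empty nodes. Each split costs O(1) but reduces potential. Between splits, at least 8 insertions must occur in that node. Amortized structural cost is O(1) per operation, plus O(log_16 n) traversal.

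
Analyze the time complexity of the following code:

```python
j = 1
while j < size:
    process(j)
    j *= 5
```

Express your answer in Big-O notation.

Time complexity: O(log n).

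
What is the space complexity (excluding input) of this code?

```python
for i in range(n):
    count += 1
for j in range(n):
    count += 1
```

Space complexity: O(1).
Only a constant amount of auxiliary storage is used; nothing grows with n.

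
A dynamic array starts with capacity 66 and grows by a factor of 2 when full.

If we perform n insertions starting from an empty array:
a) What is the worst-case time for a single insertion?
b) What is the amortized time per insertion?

(a) Worst-case single insertion: O(n) -- when the array is full at capacity c, the resize copies all c elements, and c can be Theta(n).
(b) Resizes happen at sizes 66, 132, 264, ... Total copy cost for n insertions: 66 + 132 + ... = O(n) (geometric series with ratio 1/2). Amortized cost per insertion: O(n)/n = O(1).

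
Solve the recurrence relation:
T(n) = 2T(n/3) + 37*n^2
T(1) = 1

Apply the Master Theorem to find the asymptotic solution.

a=2, b=3, f(n)=37*n^2. log_3(2) = 0.6309 < 2. Case 3: T(n) = O(n^2).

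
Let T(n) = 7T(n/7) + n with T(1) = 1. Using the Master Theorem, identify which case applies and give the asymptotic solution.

a=7, b=7, f(n)=n.
log_7(7) = 1, so n^(log_b(a)) = n.
f(n) = Theta(n), so Case 2 applies.
T(n) = Theta(n log n).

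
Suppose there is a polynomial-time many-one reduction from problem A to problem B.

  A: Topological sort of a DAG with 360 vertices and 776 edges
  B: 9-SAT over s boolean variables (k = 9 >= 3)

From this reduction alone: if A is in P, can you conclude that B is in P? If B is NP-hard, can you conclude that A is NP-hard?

A poly-time reduction A <=_p B transfers tractability DOWN (B easy => A easy) and hardness UP (A hard => B hard), not the reverse.
From A in P, the reduction alone does NOT give B in P: any problem in P trivially reduces to SAT, yet SAT is not known to be in P.
From B NP-hard, the reduction alone does NOT give A NP-hard: again, easy problems reduce to hard ones.
(Here in fact A is P and B is NP-complete.)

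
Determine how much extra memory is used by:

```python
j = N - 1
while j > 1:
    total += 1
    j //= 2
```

Space complexity: O(1).
Only a constant amount of auxiliary storage is used; nothing grows with n.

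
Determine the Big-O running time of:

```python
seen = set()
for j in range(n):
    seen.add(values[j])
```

Time complexity: O(n).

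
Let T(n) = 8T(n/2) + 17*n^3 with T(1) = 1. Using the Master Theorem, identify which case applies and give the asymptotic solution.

a=8, b=2, f(n)=17*n^3.
log_2(8) = 3, so n^(log_b(a)) = n^3.
f(n) = Theta(n^3), so Case 2 applies.
T(n) = Theta(n^3 log n).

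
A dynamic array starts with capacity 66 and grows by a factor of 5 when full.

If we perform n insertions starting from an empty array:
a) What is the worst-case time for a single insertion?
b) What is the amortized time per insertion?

(a) Worst-case single insertion: O(n) -- when the array is full at capacity c, the resize copies all c elements, and c can be Theta(n).
(b) Resizes happen at sizes 66, 330, 1650, ... Total copy cost for n insertions: 66 + 330 + ... = O(n) (geometric series with ratio 1/5). Amortized cost per insertion: O(n)/n = O(1).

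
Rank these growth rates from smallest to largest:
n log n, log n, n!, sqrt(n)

Ordered by growth rate: log n < sqrt(n) < n log n < n!.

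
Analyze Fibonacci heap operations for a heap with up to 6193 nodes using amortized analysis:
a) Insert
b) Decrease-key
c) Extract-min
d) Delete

Fibonacci heaps use lazy consolidation. Potential function Phi = t + 2m (t = number of trees, m = marked nodes).
- Insert: O(1) actual, Delta Phi = +1 (one new tree) => O(1) amortized.
- Decrease-key: with c cascading cuts, actual cost is O(c); Delta Phi <= c - 2(c-1) + 2 = 4 - c (c new trees; >= c-1 marks cleared; <= 1 new mark). Amortized O(c) + (4 - c) = O(1).
- Extract-min: O(D(n) + t) actual; consolidation drops t to <= D(n)+1, so Delta Phi pays for the t term. D(n) = O(log n) for n = 6193 => O(log n) amortized.
- Delete: decrease-key to -inf then extract-min = O(log n).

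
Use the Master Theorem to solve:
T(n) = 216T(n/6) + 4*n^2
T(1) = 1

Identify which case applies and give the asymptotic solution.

a=216, b=6, f(n)=4*n^2.
log_6(216) = 3 > 2.
Since f(n) = O(n^2) is polynomially smaller than n^3, Case 1 applies.
T(n) = Theta(n^3).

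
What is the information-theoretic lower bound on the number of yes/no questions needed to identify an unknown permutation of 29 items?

There are 29! = 8841761993739701954543616000000 permutations. Each yes/no question gives at most 1 bit, so at least ceil(log_2(8841761993739701954543616000000)) = 103 questions are needed.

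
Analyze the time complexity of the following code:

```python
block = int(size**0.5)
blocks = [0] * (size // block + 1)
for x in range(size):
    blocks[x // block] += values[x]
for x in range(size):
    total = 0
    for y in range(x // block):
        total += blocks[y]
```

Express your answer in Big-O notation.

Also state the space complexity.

Time complexity: O(n * sqrt(n)).
Space complexity: O(sqrt(n)).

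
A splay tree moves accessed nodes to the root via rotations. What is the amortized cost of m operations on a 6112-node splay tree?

Using a potential function Phi = sum of log(size of subtree) for each node, each splay operation has amortized cost O(log n) where n = 6112. Bad individual operations (O(n)) are offset by decreased potential.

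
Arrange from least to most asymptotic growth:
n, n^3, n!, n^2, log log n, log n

Ordered by growth rate: log log n < log n < n < n^2 < n^3 < n!.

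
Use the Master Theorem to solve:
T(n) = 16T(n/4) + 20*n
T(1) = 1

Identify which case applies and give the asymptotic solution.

a=16, b=4, f(n)=20*n.
log_4(16) = 2 > 1.
Since f(n) = O(n^1) is polynomially smaller than n^2, Case 1 applies.
T(n) = Theta(n^2).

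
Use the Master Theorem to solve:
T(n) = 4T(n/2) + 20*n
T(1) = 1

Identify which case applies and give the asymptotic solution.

a=4, b=2, f(n)=20*n.
log_2(4) = 2 > 1.
Since f(n) = O(n^1) is polynomially smaller than n^2, Case 1 applies.
T(n) = Theta(n^2).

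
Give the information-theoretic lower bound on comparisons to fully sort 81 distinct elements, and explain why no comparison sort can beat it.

A comparison sort is a binary decision tree whose leaves are the 81! = 5797126020747367985879734231578109105412357244731625958745865049716390179693892056256184534249745940480000000000000000000 possible output permutations. A binary tree with L leaves has height >= ceil(log_2(L)). So any comparison sort needs >= ceil(log_2(81!)) = 402 comparisons in the worst case.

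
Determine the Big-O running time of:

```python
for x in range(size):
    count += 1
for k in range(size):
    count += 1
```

Time complexity: O(n).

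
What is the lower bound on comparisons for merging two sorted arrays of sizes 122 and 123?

Adversary argument: with sizes 122 and 123 (differing by at most 1), interleave the two arrays so that every consecutive pair in the output comes from different inputs. Then each of the 244 adjacent output pairs must be directly compared, or the algorithm cannot determine their relative order. So 244 comparisons are necessary; standard merge achieves this.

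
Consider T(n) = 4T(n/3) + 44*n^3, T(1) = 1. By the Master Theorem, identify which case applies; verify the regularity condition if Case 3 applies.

a=4, b=3, f(n)=44*n^3.
log_3(4) = 1.262 < 3.
f(n) = Omega(n^(1.262+epsilon)) for some epsilon > 0, so Case 3 is the candidate.
Regularity: a*f(n/b) = 4*44*(n/3)^3 = (4/27)*44*n^3 <= c*f(n) with c = 4/27 < 1. Satisfied.
Case 3: T(n) = Theta(n^3).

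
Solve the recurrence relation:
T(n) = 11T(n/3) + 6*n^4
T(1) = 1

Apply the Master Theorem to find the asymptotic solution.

a=11, b=3, f(n)=6*n^4. log_3(11) = 2.183 < 4. Case 3: T(n) = O(n^4).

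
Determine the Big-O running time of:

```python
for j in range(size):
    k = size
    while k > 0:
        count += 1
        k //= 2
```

Time complexity: O(n log n).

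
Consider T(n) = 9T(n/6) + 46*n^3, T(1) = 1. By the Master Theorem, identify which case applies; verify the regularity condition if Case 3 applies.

a=9, b=6, f(n)=46*n^3.
log_6(9) = 1.226 < 3.
f(n) = Omega(n^(1.226+epsilon)) for some epsilon > 0, so Case 3 is the candidate.
Regularity: a*f(n/b) = 9*46*(n/6)^3 = (9/216)*46*n^3 <= c*f(n) with c = 9/216 < 1. Satisfied.
Case 3: T(n) = Theta(n^3).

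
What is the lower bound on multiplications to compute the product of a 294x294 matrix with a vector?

A 294x294 matrix-vector product has 294 inner products of length 294. Output depends on all 294^2 = 86436 matrix entries. At least 86436 multiplications needed.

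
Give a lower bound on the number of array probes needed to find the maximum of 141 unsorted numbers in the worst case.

Adversary: any unprobed cell could hold a value larger than everything seen so far. If fewer than 141 cells are probed, the adversary places the max in an unprobed cell. So all 141 cells must be examined; together with 141-1 comparisons this is tight.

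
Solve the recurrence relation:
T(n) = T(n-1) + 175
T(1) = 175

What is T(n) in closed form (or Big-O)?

Unrolling: T(n) = T(n-1) + 175 = T(n-2) + 2*175 = ... = T(1) + (n-1)*175 = 175 + (n-1)*175 = 175n.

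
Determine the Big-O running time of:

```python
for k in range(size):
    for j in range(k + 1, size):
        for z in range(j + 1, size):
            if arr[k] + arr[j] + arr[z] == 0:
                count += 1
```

Time complexity: O(n^3).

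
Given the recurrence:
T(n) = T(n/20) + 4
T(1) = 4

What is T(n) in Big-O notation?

Each step divides n by 20 and adds 4. After log_20(n) steps, T(n) = O(log n).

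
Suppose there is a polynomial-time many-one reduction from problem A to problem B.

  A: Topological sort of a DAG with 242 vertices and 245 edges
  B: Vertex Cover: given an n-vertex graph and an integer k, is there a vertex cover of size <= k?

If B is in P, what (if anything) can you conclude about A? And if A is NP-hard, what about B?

A poly-time reduction A <=_p B means any A-instance can be transformed to a B-instance in poly time.
If B is in P: compose the reduction with B's poly-time algorithm to solve A in poly time, so A is in P.
If A is NP-hard: every NP problem reduces to A, which reduces to B; composing reductions, every NP problem reduces to B, so B is NP-hard.
(Here in fact A is P and B is NP-complete.)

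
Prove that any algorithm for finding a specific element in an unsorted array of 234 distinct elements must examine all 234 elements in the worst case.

Adversary argument: if the algorithm examines fewer than 234 elements, the adversary places the target in an unexamined position. The algorithm cannot distinguish 'not present' from 'in unexamined position'.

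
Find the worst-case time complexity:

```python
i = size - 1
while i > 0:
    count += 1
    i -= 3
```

Time complexity: O(n).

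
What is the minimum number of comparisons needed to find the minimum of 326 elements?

Finding the minimum requires 325 comparisons, identical reasoning to finding the maximum. Each comparison eliminates one candidate.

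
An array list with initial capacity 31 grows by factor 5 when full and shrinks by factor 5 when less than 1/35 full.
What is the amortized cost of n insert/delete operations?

Using potential function Phi = |5*size - capacity|. Resizing costs are offset by potential release. Amortized O(1) per operation.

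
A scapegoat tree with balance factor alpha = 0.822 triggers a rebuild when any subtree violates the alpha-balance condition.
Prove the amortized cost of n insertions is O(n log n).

Define potential Phi = c * sum of |size(left(v)) - size(right(v))| over all nodes. An insertion at depth d costs O(d) = O(log n) and increases Phi by O(log n). When a rebuild of subtree of size s occurs, it costs O(s) but reduces Phi by Omega(s). With alpha = 0.822, between rebuilds Omega(s) insertions must occur. Amortized cost per insertion: O(log n).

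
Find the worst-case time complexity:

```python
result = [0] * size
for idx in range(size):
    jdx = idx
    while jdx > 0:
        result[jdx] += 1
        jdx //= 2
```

Time complexity: O(n log n).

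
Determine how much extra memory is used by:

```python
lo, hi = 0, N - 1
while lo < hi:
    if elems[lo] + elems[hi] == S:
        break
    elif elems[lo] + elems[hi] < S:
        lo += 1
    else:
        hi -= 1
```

Space complexity: O(1).
Only a constant amount of auxiliary storage is used; nothing grows with n.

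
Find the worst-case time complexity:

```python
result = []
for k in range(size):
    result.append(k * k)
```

Time complexity: O(n).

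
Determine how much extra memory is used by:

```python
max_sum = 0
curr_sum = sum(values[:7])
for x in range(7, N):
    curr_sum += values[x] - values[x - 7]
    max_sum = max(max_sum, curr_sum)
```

Space complexity: O(1).
Only a constant amount of auxiliary storage is used; nothing grows with n.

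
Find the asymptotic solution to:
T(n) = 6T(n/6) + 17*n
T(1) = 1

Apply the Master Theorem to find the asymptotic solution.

a=6, b=6, f(n)=17*n. log_6(6) = 1. Case 2: T(n) = O(n log n).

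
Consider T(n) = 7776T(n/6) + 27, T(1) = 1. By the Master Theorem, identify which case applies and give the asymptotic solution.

a=7776, b=6, f(n)=27.
log_6(7776) = 5 > 0.
Since f(n) = O(n^0) is polynomially smaller than n^5, Case 1 applies.
T(n) = Theta(n^5).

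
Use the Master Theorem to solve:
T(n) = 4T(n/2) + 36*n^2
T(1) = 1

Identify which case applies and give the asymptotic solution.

a=4, b=2, f(n)=36*n^2.
log_2(4) = 2, so n^(log_b(a)) = n^2.
f(n) = Theta(n^2), so Case 2 applies.
T(n) = Theta(n^2 log n).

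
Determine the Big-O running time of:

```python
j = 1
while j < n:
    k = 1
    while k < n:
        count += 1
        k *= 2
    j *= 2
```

Time complexity: O(log^2 n).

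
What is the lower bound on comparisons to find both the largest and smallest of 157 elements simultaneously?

Pair elements first (floor(157/2) comparisons), then find max among winners and min among losers. Total: ceil(3*157/2) - 2 = 234 comparisons.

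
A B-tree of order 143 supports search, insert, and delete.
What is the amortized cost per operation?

B-tree of order 143 has height O(log_143 n). Each operation traverses the tree height. Splits during insert and merges during delete are O(1) each and occur at most once per level. Total cost per operation: O(log_143 n).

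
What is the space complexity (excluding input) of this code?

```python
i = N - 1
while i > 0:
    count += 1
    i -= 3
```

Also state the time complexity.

Space complexity: O(1).
Only a constant amount of auxiliary storage is used; nothing grows with n.
Time complexity: O(n).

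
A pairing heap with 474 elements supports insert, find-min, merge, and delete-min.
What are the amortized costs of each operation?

Pairing heaps are self-adjusting heap-ordered trees. Insert and merge link two roots: O(1). Find-min reads the root: O(1). Delete-min removes the root, then pairs children in two passes; amortized cost is O(log 474) = O(log n).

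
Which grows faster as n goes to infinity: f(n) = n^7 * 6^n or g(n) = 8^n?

g(n) = 8^n grows faster: 8^n / (n^7 6^n) = (8/6)^n / n^7 -> infinity since 8/6 > 1.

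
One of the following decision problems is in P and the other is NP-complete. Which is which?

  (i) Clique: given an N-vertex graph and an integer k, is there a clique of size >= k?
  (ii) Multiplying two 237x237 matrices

(i) is NP-complete: complement of Independent Set / Vertex Cover (with k part of the input).
(ii) is P: the schoolbook algorithm runs in O(n^3).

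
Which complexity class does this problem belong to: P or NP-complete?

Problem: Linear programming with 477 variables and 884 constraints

This problem is in P: the ellipsoid and interior-point methods run in polynomial time.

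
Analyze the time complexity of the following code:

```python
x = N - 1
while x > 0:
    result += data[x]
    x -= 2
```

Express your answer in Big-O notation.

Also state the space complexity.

Time complexity: O(n).
Space complexity: O(1).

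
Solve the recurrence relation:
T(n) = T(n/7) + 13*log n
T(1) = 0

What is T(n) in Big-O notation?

Each of the log_7(n) levels adds O(log n). T(n) = O(log^2 n).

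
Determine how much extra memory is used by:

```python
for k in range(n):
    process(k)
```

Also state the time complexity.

Space complexity: O(1).
Only a constant amount of auxiliary storage is used; nothing grows with n.
Time complexity: O(n).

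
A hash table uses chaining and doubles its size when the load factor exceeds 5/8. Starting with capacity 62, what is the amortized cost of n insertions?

Rehashing occurs when load exceeds 5/8. Total rehash cost is geometric series summing to O(n). Each insertion itself is O(1). Amortized: O(1).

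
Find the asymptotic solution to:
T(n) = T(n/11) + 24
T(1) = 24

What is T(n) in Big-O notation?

Each step divides n by 11 and adds 24. After log_11(n) steps, T(n) = O(log n).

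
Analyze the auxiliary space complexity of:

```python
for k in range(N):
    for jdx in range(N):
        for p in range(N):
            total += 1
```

Space complexity: O(1).
Only a constant amount of auxiliary storage is used; nothing grows with n.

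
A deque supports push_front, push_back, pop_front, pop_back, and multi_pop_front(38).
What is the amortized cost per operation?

Assign 2 credits to each push operation. A pop uses 1 saved credit. multi_pop_front(38) uses up to 38 saved credits from previous pushes. Credits never go negative. Amortized cost is O(1).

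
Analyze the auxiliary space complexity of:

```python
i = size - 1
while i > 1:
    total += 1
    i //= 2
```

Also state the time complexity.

Space complexity: O(1).
Only a constant amount of auxiliary storage is used; nothing grows with n.
Time complexity: O(log n).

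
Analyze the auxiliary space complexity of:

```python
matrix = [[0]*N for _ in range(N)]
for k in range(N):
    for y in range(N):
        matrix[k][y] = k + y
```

Space complexity: O(n^2).
A 2D structure of size n x n is allocated.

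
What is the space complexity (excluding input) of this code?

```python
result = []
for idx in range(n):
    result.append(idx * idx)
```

Space complexity: O(n).
Auxiliary storage grows linearly with the input size n in the worst case.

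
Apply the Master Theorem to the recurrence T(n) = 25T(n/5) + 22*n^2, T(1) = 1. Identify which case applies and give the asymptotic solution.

a=25, b=5, f(n)=22*n^2.
log_5(25) = 2, so n^(log_b(a)) = n^2.
f(n) = Theta(n^2), so Case 2 applies.
T(n) = Theta(n^2 log n).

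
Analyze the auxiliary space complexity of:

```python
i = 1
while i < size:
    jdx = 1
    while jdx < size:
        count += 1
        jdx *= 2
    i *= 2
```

Space complexity: O(1).
Only a constant amount of auxiliary storage is used; nothing grows with n.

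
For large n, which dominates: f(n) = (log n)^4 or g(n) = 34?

f(n) = (log n)^4 grows faster: any unbounded function dominates a constant.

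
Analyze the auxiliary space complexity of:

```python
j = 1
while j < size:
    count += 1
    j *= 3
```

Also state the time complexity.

Space complexity: O(1).
Only a constant amount of auxiliary storage is used; nothing grows with n.
Time complexity: O(log n).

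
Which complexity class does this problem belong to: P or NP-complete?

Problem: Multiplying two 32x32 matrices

This problem is in P: the schoolbook algorithm runs in O(n^3).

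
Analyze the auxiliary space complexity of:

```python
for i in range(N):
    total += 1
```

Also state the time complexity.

Space complexity: O(1).
Only a constant amount of auxiliary storage is used; nothing grows with n.
Time complexity: O(n).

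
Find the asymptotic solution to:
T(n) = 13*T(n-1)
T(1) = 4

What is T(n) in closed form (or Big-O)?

Each step multiplies by 13. T(n) = T(1)*13^(n-1) = 4*13^(n-1).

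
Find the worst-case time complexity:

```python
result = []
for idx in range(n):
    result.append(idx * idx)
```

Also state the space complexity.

Time complexity: O(n).
Space complexity: O(n).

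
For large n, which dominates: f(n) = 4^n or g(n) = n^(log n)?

f(n) = 4^n grows faster: take logs: log(n^(log n)) = (log n)^2, log(4^n) = n log 4; n dominates (log n)^2.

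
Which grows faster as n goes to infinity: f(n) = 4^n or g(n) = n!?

g(n) = n! grows faster: n!/4^n -> infinity by Stirling.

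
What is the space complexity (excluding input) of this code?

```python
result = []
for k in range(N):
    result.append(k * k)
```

Space complexity: O(n).
Auxiliary storage grows linearly with the input size n in the worst case.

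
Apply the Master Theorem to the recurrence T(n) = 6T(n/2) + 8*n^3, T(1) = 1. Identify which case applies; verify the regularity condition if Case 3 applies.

a=6, b=2, f(n)=8*n^3.
log_2(6) = 2.585 < 3.
f(n) = Omega(n^(2.585+epsilon)) for some epsilon > 0, so Case 3 is the candidate.
Regularity: a*f(n/b) = 6*8*(n/2)^3 = (6/8)*8*n^3 <= c*f(n) with c = 6/8 < 1. Satisfied.
Case 3: T(n) = Theta(n^3).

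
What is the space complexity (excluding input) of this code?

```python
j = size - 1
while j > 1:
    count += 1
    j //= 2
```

Space complexity: O(1).
Only a constant amount of auxiliary storage is used; nothing grows with n.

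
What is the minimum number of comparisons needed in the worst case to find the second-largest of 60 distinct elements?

Lower bound: finding the max needs 60-1 comparisons. By the adversary weight-doubling argument, the max must personally win >= ceil(log_2(60)) = 6 comparisons; the 2nd-largest is among those 6 losers, needing 6-1 more comparisons. Total >= 60-1 + 6-1 = 64. A balanced knockout tournament achieves this.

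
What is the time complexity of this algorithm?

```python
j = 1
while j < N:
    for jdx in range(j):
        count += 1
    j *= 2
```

Time complexity: O(n).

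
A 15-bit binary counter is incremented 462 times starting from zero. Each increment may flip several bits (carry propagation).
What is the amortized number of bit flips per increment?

Bit i flips on every 2^i-th increment, so over 462 increments bit i flips floor(462/2^i) times. Summing over i: total flips < 2 * 462. Amortized: < 2 = O(1) per increment.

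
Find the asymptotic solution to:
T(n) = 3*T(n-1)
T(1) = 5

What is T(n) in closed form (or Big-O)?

Each step multiplies by 3. T(n) = T(1)*3^(n-1) = 5*3^(n-1).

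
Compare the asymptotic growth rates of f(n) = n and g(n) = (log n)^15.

f(n) = n grows faster: any positive polynomial dominates any polylog.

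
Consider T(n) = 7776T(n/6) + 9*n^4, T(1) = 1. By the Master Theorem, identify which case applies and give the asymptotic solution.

a=7776, b=6, f(n)=9*n^4.
log_6(7776) = 5 > 4.
Since f(n) = O(n^4) is polynomially smaller than n^5, Case 1 applies.
T(n) = Theta(n^5).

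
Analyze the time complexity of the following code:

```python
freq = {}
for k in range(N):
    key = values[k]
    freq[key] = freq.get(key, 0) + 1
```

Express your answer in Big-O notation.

Time complexity: O(n).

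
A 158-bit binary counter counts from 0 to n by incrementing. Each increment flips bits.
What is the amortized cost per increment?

Bit i flips every 2^i increments. Total flips over n increments: sum_{i=0}^{158} n/2^i < 2n. Amortized cost: 2n/n = O(1).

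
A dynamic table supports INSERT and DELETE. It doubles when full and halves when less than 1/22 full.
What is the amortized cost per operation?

Using potential function Phi = |2*num_items - table_size| when load > 1/2, and Phi = table_size/2 - num_items otherwise. The gap of 1/22 vs 1/2 for shrinking prevents thrashing. Both insert and delete have O(1) amortized cost.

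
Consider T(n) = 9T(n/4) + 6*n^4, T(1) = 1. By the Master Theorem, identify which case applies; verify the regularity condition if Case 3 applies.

a=9, b=4, f(n)=6*n^4.
log_4(9) = 1.585 < 4.
f(n) = Omega(n^(1.585+epsilon)) for some epsilon > 0, so Case 3 is the candidate.
Regularity: a*f(n/b) = 9*6*(n/4)^4 = (9/256)*6*n^4 <= c*f(n) with c = 9/256 < 1. Satisfied.
Case 3: T(n) = Theta(n^4).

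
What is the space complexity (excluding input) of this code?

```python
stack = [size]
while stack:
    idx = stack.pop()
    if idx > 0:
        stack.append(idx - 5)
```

Space complexity: O(1).
Only a constant amount of auxiliary storage is used; nothing grows with n.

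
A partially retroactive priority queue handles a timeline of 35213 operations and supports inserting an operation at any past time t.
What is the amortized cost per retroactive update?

Partially retroactive priority queues (Demaine-Iacono-Langerman) allow updates at past times with queries only at the present. With a balanced BST over the m = 35213 timeline events tracking bridges, each retroactive insert or delete is O(log m) amortized.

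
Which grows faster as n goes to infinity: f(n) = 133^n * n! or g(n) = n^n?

f(n) = 133^n * n! grows faster: by Stirling n! ~ sqrt(2 pi n)(n/e)^n, so 133^n n! / n^n ~ (133/e)^n sqrt(2 pi n) -> infinity since 133/e > 1.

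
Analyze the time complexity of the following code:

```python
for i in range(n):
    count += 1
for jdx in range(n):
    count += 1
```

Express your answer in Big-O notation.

Time complexity: O(n).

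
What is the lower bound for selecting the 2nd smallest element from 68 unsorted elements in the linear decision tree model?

Selecting the 2nd smallest of 68 elements requires Omega(n) comparisons. Every element must be compared at least once. The BFPRT algorithm achieves O(n), making this tight.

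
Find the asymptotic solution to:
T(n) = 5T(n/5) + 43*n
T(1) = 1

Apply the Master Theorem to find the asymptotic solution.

a=5, b=5, f(n)=43*n. log_5(5) = 1. Case 2: T(n) = O(n log n).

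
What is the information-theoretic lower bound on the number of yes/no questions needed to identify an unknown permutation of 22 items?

There are 22! = 1124000727777607680000 permutations. Each yes/no question gives at most 1 bit, so at least ceil(log_2(1124000727777607680000)) = 70 questions are needed.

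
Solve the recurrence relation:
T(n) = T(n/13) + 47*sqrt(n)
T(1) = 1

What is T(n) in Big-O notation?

Each level contributes sqrt(n/13^k). Geometric series with ratio 1/sqrt(13) < 1 sums to O(sqrt(n)).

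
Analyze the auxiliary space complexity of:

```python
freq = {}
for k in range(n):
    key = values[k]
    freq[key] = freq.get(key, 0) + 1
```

Space complexity: O(n).
Auxiliary storage grows linearly with the input size n in the worst case.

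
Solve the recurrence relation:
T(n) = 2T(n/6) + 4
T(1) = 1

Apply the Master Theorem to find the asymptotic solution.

a=2, b=6, f(n)=4. log_6(2) = 0.3869. Case 1 of Master Theorem: T(n) = O(n^0.3869).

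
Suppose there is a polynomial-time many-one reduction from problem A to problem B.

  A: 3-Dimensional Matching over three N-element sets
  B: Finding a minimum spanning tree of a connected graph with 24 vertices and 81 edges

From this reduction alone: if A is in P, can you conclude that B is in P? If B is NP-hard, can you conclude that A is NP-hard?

A poly-time reduction A <=_p B transfers tractability DOWN (B easy => A easy) and hardness UP (A hard => B hard), not the reverse.
From A in P, the reduction alone does NOT give B in P: any problem in P trivially reduces to SAT, yet SAT is not known to be in P.
From B NP-hard, the reduction alone does NOT give A NP-hard: again, easy problems reduce to hard ones.
(Here in fact A is NP-complete and B is in P, so no such reduction is known -- its existence would imply P = NP; the analysis concerns only what the assumed reduction would or would not let you conclude.)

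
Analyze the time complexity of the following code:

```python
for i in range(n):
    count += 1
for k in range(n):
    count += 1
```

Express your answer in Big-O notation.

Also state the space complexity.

Time complexity: O(n).
Space complexity: O(1).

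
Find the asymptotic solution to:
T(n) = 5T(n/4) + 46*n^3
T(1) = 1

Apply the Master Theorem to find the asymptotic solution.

a=5, b=4, f(n)=46*n^3. log_4(5) = 1.161 < 3. Case 3: T(n) = O(n^3).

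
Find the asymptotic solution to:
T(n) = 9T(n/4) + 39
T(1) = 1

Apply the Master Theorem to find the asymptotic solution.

a=9, b=4, f(n)=39. log_4(9) = 1.585. Case 1 of Master Theorem: T(n) = O(n^1.585).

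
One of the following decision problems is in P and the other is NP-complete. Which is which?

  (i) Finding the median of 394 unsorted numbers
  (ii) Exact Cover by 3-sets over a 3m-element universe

(i) is P: linear-time selection (median-of-medians) runs in O(n).
(ii) is NP-complete: one of Karp's 21 NP-complete problems.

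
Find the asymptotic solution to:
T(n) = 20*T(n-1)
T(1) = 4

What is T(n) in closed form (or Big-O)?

Each step multiplies by 20. T(n) = T(1)*20^(n-1) = 4*20^(n-1).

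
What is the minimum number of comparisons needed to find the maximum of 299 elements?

Finding the maximum requires 298 comparisons. Each comparison eliminates exactly one candidate. With 299 candidates, we need 298 eliminations.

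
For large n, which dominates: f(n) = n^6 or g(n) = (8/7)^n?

g(n) = (8/7)^n grows faster: (8/7)^n is exponential with base 8/7 > 1, dominating every polynomial.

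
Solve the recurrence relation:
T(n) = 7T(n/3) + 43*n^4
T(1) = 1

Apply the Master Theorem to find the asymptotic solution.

a=7, b=3, f(n)=43*n^4. log_3(7) = 1.771 < 4. Case 3: T(n) = O(n^4).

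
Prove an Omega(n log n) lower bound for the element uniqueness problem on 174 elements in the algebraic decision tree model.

In the algebraic decision tree model, element uniqueness on 174 elements is equivalent to determining which cell of an arrangement of C(174,2) = 15051 hyperplanes x_i = x_j contains the input point. Ben-Or's theorem shows this requires Omega(n log n).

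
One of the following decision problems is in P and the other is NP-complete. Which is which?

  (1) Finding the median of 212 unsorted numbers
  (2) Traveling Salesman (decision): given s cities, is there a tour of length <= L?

(1) is P: linear-time selection (median-of-medians) runs in O(n).
(2) is NP-complete: reduces from Hamiltonian Cycle.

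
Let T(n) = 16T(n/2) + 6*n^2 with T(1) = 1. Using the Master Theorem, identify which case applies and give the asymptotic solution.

a=16, b=2, f(n)=6*n^2.
log_2(16) = 4 > 2.
Since f(n) = O(n^2) is polynomially smaller than n^4, Case 1 applies.
T(n) = Theta(n^4).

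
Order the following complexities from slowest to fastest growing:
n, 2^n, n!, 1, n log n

Ordered by growth rate: 1 < n < n log n < 2^n < n!.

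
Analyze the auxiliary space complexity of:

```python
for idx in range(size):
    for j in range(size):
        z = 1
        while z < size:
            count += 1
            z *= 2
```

Space complexity: O(1).
Only a constant amount of auxiliary storage is used; nothing grows with n.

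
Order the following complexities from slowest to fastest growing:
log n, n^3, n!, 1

Ordered by growth rate: 1 < log n < n^3 < n!.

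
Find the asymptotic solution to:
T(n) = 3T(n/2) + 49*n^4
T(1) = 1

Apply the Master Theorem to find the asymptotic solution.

a=3, b=2, f(n)=49*n^4. log_2(3) = 1.585 < 4. Case 3: T(n) = O(n^4).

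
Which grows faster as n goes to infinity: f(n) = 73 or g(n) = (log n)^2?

g(n) = (log n)^2 grows faster: any unbounded function dominates a constant.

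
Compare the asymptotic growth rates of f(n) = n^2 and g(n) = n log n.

f(n) = n^2 grows faster: n^2 / (n log n) = n/log n -> infinity.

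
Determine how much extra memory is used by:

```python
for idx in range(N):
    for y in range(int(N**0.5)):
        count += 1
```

Space complexity: O(1).
Only a constant amount of auxiliary storage is used; nothing grows with n.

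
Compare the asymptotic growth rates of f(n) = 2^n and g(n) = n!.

g(n) = n! grows faster: n!/2^n -> infinity by Stirling.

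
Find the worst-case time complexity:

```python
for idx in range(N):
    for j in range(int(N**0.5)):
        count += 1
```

Time complexity: O(n * sqrt(n)).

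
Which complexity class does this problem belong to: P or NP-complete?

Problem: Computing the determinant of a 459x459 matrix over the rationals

This problem is in P: Gaussian elimination runs in O(n^3).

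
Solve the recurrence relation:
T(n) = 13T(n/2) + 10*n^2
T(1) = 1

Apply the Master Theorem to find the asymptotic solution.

a=13, b=2, f(n)=10*n^2. log_2(13) = 3.7. Case 1 of Master Theorem: T(n) = O(n^3.7).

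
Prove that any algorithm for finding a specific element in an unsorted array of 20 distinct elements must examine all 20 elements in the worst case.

Adversary argument: if the algorithm examines fewer than 20 elements, the adversary places the target in an unexamined position. The algorithm cannot distinguish 'not present' from 'in unexamined position'.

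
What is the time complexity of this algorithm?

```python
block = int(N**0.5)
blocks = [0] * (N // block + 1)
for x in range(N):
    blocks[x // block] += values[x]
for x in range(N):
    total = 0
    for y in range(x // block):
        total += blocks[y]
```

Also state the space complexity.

Time complexity: O(n * sqrt(n)).
Space complexity: O(sqrt(n)).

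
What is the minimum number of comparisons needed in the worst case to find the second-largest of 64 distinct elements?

Lower bound: finding the max needs 64-1 comparisons. By the adversary weight-doubling argument, the max must personally win >= ceil(log_2(64)) = 6 comparisons; the 2nd-largest is among those 6 losers, needing 6-1 more comparisons. Total >= 64-1 + 6-1 = 68. A balanced knockout tournament achieves this.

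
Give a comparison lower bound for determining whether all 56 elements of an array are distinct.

In the algebraic decision-tree model, the YES region for element distinctness on 56 elements has 56! connected components (one per ordering). Ben-Or's theorem then gives a lower bound of Omega(log(n!)) = Omega(n log n).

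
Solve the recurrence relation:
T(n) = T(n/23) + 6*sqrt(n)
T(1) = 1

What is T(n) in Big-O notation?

Each level contributes sqrt(n/23^k). Geometric series with ratio 1/sqrt(23) < 1 sums to O(sqrt(n)).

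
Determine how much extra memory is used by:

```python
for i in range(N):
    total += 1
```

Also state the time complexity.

Space complexity: O(1).
Only a constant amount of auxiliary storage is used; nothing grows with n.
Time complexity: O(n).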